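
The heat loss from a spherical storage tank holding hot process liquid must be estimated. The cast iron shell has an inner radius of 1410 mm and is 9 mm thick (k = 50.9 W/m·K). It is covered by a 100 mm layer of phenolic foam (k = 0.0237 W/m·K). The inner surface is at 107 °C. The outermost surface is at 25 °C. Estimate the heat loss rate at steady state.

Spherical conduction: R = (1/r_in − 1/r_out)/(4πk) per layer; series-sum.
R_cast iron shell = (1/1.41 − 1/1.419)/(4π×50.9) = 7.033×10^-6 K/W
R_phenolic foam = (1/1.419 − 1/1.519)/(4π×0.0237) = 0.1558 K/W
R_total = 0.1558 K/W
Q = ΔT/R_total = 82/0.1558

Q ≈ 526 W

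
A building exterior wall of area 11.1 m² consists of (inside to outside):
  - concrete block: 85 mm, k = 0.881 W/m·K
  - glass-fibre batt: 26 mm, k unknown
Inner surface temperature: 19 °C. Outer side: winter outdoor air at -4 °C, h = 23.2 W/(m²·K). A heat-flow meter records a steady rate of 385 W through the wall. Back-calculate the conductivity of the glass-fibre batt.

Series thermal resistances:
R_concrete block = L/(kA) = 0.085/(0.881×11.1) = 0.008692 K/W
R_outer film = 1/(h_o·A) = 1/(23.2×11.1) = 0.003883 K/W
Sum of known resistances R_other = 0.01258 K/W
Total R = ΔT/Q = 23/385 = 0.05974 K/W
R_glass-fibre batt = R_total − R_other = 0.04717 K/W
k = L/(R·A) = 0.026/(0.04717×11.1)

k ≈ 0.0497 W/(m·K)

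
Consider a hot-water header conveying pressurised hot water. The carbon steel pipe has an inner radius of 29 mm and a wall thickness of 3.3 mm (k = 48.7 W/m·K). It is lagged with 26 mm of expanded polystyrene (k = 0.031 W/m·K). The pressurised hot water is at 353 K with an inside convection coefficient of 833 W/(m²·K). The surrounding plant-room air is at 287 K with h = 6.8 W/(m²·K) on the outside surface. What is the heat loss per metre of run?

Treating each annulus and film as a series resistance:
R_inner film = 1/(h_i·2πr₁L) = 1/(833×2π×0.029×1) = 0.006588 K/W
R_carbon steel pipe wall = ln(32.3/29)/(2π×48.7×1) = 3.522×10^-4 K/W
R_expanded polystyrene = ln(58.3/32.3)/(2π×0.031×1) = 3.032 K/W
R_outer film = 1/(h_o·2πr_oL) = 1/(6.8×2π×0.0583×1) = 0.4015 K/W
R_total = 3.44 K/W
Q = ΔT/R_total = 66/3.44

q′ ≈ 19.2 W/m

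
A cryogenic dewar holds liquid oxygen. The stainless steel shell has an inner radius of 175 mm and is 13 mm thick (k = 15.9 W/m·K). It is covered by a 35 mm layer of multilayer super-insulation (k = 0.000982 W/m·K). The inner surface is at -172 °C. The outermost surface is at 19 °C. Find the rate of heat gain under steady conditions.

Q ≈ 2.82 W

For a spherical shell R = (1/r₁ − 1/r₂)/(4πk); film R = 1/(h·4πr²). In series:
R_stainless steel shell = (1/0.175 − 1/0.188)/(4π×15.9) = 0.001978 K/W
R_multilayer super-insulation = (1/0.188 − 1/0.223)/(4π×0.000982) = 67.65 K/W
R_total = 67.65 K/W
Q = ΔT/R_total = 191/67.65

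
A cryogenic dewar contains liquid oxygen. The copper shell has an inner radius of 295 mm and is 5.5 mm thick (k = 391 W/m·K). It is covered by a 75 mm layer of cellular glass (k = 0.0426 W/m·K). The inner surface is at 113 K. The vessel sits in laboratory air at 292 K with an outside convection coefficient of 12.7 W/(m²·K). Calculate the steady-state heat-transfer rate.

Q ≈ 139 W

Each spherical layer contributes R = (1/r_i − 1/r_o)/(4πk):
R_copper shell = (1/0.295 − 1/0.3005)/(4π×391) = 1.263×10^-5 K/W
R_cellular glass = (1/0.3005 − 1/0.3755)/(4π×0.0426) = 1.242 K/W
R_outer film = 1/(h·4πr_o²) = 1/(12.7×4π×0.3755²) = 0.04444 K/W
R_total = 1.286 K/W
Q = ΔT/R_total = 179/1.286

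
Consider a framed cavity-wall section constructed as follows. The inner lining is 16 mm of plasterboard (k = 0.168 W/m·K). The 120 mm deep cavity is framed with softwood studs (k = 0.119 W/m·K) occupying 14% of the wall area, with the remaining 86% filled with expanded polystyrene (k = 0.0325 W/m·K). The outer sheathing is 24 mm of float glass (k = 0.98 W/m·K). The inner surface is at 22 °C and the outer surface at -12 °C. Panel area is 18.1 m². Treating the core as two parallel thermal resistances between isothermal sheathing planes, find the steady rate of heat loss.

Q ≈ 219 W

Sheathing layers in series; stud and cavity paths in parallel between them.
R_inner = 0.016/(0.168×18.1) = 0.005262 K/W
R_stud  = 0.12/(0.119×0.14×18.1) = 0.3979 K/W
R_cav   = 0.12/(0.0325×0.86×18.1) = 0.2372 K/W
1/R_core = 1/R_stud + 1/R_cav → R_core = 0.1486 K/W
R_outer = 0.024/(0.98×18.1) = 0.001353 K/W
R_total = 0.1552 K/W
Q = ΔT/R_total = 34/0.1552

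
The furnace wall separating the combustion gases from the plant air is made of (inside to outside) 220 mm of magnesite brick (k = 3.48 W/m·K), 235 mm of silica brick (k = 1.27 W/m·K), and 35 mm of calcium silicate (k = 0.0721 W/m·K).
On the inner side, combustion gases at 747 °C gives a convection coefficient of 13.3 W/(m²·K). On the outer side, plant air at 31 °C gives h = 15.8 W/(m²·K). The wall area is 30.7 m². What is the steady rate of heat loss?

Q ≈ 25200 W

Series thermal resistances:
R_inner film = 1/(h_i·A) = 1/(13.3×30.7) = 0.002449 K/W
R_magnesite brick = L/(kA) = 0.22/(3.48×30.7) = 0.002059 K/W
R_silica brick = L/(kA) = 0.235/(1.27×30.7) = 0.006027 K/W
R_calcium silicate = L/(kA) = 0.035/(0.0721×30.7) = 0.01581 K/W
R_outer film = 1/(h_o·A) = 1/(15.8×30.7) = 0.002062 K/W
R_total = 0.02841 K/W
Q = ΔT / R_total = 716 / 0.02841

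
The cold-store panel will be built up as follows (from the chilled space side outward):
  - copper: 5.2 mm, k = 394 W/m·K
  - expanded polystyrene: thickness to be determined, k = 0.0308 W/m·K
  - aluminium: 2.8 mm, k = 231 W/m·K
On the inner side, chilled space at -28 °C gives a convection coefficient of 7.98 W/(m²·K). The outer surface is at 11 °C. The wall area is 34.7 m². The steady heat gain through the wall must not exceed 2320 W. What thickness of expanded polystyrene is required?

L ≈ 14.1 mm

Model the wall as resistances in series:
R_inner film = 1/(h_i·A) = 1/(7.98×34.7) = 0.003611 K/W
R_copper = L/(kA) = 0.0052/(394×34.7) = 3.803×10^-7 K/W
R_aluminium = L/(kA) = 0.0028/(231×34.7) = 3.493×10^-7 K/W
Sum of the known resistances R_other = 0.003612 K/W
Required total resistance R_tot = ΔT/Q_allow = 39/2320 = 0.01681 K/W
R_expanded polystyrene = R_tot − R_other = 0.0132 K/W
L = R·k·A = 0.0132×0.0308×34.7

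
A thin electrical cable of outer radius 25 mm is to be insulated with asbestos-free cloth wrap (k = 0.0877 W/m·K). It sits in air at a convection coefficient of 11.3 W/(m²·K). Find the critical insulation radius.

For a cylinder r_cr = k/h = 0.0877/11.3
r_cr = 7.76 mm; since the bare radius (25 mm) is above r_cr, any added insulation will reduce heat loss.

r_cr ≈ 7.76 mm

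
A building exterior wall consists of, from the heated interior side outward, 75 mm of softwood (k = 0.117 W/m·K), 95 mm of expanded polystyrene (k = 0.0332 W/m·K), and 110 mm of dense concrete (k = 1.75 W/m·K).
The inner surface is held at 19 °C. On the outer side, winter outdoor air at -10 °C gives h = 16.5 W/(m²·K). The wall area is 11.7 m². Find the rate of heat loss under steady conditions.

Series thermal resistances:
R_softwood = L/(kA) = 0.075/(0.117×11.7) = 0.05479 K/W
R_expanded polystyrene = L/(kA) = 0.095/(0.0332×11.7) = 0.2446 K/W
R_dense concrete = L/(kA) = 0.11/(1.75×11.7) = 0.005372 K/W
R_outer film = 1/(h_o·A) = 1/(16.5×11.7) = 0.00518 K/W
R_total = 0.3099 K/W
Q = ΔT / R_total = 29 / 0.3099

Q ≈ 93.6 W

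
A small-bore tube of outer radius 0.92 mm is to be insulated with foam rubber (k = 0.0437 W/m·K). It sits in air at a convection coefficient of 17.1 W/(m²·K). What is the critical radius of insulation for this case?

For a cylinder r_cr = k/h = 0.0437/17.1
r_cr = 2.56 mm; since the bare radius (0.92 mm) is below r_cr, adding a thin layer of insulation will *increase* heat loss.

r_cr ≈ 2.56 mm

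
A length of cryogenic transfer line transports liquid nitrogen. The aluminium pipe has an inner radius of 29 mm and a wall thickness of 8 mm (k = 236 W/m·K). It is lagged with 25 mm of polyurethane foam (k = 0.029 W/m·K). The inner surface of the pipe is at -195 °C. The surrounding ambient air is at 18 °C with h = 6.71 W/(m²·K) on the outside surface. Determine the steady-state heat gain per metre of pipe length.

q′ ≈ 66.2 W/m

Radial resistances (cylindrical: R_cond = ln(r_o/r_i)/(2πkL), R_conv = 1/(h·2πrL)):
R_aluminium pipe wall = ln(37/29)/(2π×236×1) = 1.643×10^-4 K/W
R_polyurethane foam = ln(62/37)/(2π×0.029×1) = 2.833 K/W
R_outer film = 1/(h_o·2πr_oL) = 1/(6.71×2π×0.062×1) = 0.3826 K/W
R_total = 3.216 K/W
Q = ΔT/R_total = 213/3.216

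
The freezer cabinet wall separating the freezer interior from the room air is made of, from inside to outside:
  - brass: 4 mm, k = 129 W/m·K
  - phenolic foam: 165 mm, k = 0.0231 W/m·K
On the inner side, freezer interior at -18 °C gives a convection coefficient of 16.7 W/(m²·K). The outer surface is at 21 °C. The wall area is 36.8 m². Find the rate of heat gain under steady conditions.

Model the wall as resistances in series:
R_inner film = 1/(h_i·A) = 1/(16.7×36.8) = 0.001627 K/W
R_brass = L/(kA) = 0.004/(129×36.8) = 8.426×10^-7 K/W
R_phenolic foam = L/(kA) = 0.165/(0.0231×36.8) = 0.1941 K/W
R_total = 0.1957 K/W
Q = ΔT / R_total = 39 / 0.1957

Q ≈ 199 W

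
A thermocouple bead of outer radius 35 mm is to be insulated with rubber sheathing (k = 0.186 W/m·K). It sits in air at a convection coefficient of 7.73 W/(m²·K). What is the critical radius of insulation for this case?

For a sphere r_cr = 2k/h = 2×0.186/7.73
r_cr = 48.1 mm; since the bare radius (35 mm) is below r_cr, adding a thin layer of insulation will *increase* heat loss.

r_cr ≈ 48.1 mm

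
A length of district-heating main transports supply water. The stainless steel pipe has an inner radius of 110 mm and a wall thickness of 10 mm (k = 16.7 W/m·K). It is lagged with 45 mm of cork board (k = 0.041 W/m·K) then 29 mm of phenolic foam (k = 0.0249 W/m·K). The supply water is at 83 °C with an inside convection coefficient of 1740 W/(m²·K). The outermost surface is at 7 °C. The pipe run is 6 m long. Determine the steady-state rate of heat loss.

Q ≈ 201 W

Treating each annulus and film as a series resistance:
R_inner film = 1/(h_i·2πr₁L) = 1/(1740×2π×0.11×6) = 1.386×10^-4 K/W
R_stainless steel pipe wall = ln(120/110)/(2π×16.7×6) = 1.382×10^-4 K/W
R_cork board = ln(165/120)/(2π×0.041×6) = 0.206 K/W
R_phenolic foam = ln(194/165)/(2π×0.0249×6) = 0.1725 K/W
R_total = 0.3788 K/W
Q = ΔT/R_total = 76/0.3788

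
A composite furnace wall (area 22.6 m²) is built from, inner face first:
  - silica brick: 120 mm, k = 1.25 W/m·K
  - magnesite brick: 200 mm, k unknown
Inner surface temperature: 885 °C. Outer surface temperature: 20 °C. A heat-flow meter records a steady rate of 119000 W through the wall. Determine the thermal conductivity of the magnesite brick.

Model the wall as resistances in series:
R_silica brick = L/(kA) = 0.12/(1.25×22.6) = 0.004248 K/W
Sum of known resistances R_other = 0.004248 K/W
Total R = ΔT/Q = 865/119000 = 0.007269 K/W
R_magnesite brick = R_total − R_other = 0.003021 K/W
k = L/(R·A) = 0.2/(0.003021×22.6)

k ≈ 2.93 W/(m·K)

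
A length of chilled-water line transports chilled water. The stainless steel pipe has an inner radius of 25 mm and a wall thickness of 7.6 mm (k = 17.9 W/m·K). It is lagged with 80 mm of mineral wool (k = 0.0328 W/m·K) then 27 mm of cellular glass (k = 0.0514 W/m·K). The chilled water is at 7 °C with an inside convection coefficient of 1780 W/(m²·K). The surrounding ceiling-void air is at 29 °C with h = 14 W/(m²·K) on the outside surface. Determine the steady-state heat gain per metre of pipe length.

Per-layer cylindrical resistances, series-summed:
R_inner film = 1/(h_i·2πr₁L) = 1/(1780×2π×0.025×1) = 0.003577 K/W
R_stainless steel pipe wall = ln(32.6/25)/(2π×17.9×1) = 0.00236 K/W
R_mineral wool = ln(112.6/32.6)/(2π×0.0328×1) = 6.015 K/W
R_cellular glass = ln(139.6/112.6)/(2π×0.0514×1) = 0.6655 K/W
R_outer film = 1/(h_o·2πr_oL) = 1/(14×2π×0.1396×1) = 0.08143 K/W
R_total = 6.767 K/W
Q = ΔT/R_total = 22/6.767

q′ ≈ 3.25 W/m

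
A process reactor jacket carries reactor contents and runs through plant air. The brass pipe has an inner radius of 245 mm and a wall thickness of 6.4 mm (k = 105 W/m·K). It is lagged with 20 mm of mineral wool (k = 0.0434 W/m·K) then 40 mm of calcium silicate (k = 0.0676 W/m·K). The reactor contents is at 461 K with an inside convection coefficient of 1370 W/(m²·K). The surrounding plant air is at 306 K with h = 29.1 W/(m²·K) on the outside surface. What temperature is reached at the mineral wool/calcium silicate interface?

Per-layer cylindrical resistances, series-summed:
R_inner film = 1/(h_i·2πr₁L) = 1/(1370×2π×0.245×1) = 4.742×10^-4 K/W
R_brass pipe wall = ln(251.4/245)/(2π×105×1) = 3.909×10^-5 K/W
R_mineral wool = ln(271.4/251.4)/(2π×0.0434×1) = 0.2807 K/W
R_calcium silicate = ln(311.4/271.4)/(2π×0.0676×1) = 0.3237 K/W
R_outer film = 1/(h_o·2πr_oL) = 1/(29.1×2π×0.3114×1) = 0.01756 K/W
R_total = 0.6225 K/W
Q = ΔT/R_total = 155/0.6225
Q = 249 W/m
T_interface = T_inner − Q·ΣR(inner→interface) = 461 − 249×0.2812

T ≈ 391 K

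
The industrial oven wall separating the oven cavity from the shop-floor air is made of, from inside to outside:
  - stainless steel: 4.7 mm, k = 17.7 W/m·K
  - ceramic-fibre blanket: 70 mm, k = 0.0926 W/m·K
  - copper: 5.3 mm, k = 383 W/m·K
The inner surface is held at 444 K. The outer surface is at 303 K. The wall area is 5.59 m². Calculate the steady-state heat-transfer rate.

Q ≈ 1040 W

Series thermal resistances:
R_stainless steel = L/(kA) = 0.0047/(17.7×5.59) = 4.75×10^-5 K/W
R_ceramic-fibre blanket = L/(kA) = 0.07/(0.0926×5.59) = 0.1352 K/W
R_copper = L/(kA) = 0.0053/(383×5.59) = 2.476×10^-6 K/W
R_total = 0.1353 K/W
Q = ΔT / R_total = 141 / 0.1353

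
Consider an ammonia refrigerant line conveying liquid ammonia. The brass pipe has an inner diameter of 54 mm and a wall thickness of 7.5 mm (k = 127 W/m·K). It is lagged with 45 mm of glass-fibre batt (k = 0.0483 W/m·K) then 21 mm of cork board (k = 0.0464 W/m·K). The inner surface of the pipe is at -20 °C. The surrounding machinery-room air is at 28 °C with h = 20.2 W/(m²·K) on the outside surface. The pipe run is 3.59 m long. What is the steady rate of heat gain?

Q ≈ 47.4 W

Per-layer cylindrical resistances, series-summed:
R_brass pipe wall = ln(34.5/27)/(2π×127×3.59) = 8.557×10^-5 K/W
R_glass-fibre batt = ln(79.5/34.5)/(2π×0.0483×3.59) = 0.7662 K/W
R_cork board = ln(100.5/79.5)/(2π×0.0464×3.59) = 0.224 K/W
R_outer film = 1/(h_o·2πr_oL) = 1/(20.2×2π×0.1005×3.59) = 0.02184 K/W
R_total = 1.012 K/W
Q = ΔT/R_total = 48/1.012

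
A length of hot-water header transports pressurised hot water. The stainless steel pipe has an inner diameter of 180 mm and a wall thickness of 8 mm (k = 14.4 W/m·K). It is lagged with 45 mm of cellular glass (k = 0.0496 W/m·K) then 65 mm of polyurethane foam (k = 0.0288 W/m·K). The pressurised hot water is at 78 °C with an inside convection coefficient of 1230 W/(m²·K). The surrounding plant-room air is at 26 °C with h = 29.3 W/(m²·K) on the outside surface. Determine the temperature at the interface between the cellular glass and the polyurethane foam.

T ≈ 58.9 °C

Treating each annulus and film as a series resistance:
R_inner film = 1/(h_i·2πr₁L) = 1/(1230×2π×0.09×1) = 0.001438 K/W
R_stainless steel pipe wall = ln(98/90)/(2π×14.4×1) = 9.412×10^-4 K/W
R_cellular glass = ln(143/98)/(2π×0.0496×1) = 1.213 K/W
R_polyurethane foam = ln(208/143)/(2π×0.0288×1) = 2.071 K/W
R_outer film = 1/(h_o·2πr_oL) = 1/(29.3×2π×0.208×1) = 0.02611 K/W
R_total = 3.312 K/W
Q = ΔT/R_total = 52/3.312
Q = 15.7 W/m
T_interface = T_inner − Q·ΣR(inner→interface) = 78 − 15.7×1.215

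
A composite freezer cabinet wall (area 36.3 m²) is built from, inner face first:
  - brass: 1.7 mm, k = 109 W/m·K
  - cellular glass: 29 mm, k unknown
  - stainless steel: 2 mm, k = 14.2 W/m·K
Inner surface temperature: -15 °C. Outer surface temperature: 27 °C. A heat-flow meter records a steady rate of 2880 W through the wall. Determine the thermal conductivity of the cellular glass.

k ≈ 0.0548 W/(m·K)

Model the wall as resistances in series:
R_brass = L/(kA) = 0.0017/(109×36.3) = 4.297×10^-7 K/W
R_stainless steel = L/(kA) = 0.002/(14.2×36.3) = 3.88×10^-6 K/W
Sum of known resistances R_other = 4.31×10^-6 K/W
Total R = ΔT/Q = 42/2880 = 0.01458 K/W
R_cellular glass = R_total − R_other = 0.01458 K/W
k = L/(R·A) = 0.029/(0.01458×36.3)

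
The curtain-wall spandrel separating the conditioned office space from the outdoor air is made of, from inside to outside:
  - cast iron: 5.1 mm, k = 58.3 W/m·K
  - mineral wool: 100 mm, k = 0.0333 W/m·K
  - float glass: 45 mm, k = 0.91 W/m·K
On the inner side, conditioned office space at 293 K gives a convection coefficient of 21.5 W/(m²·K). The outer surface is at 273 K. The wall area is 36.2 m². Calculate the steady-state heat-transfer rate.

Q ≈ 234 W

Series thermal resistances:
R_inner film = 1/(h_i·A) = 1/(21.5×36.2) = 0.001285 K/W
R_cast iron = L/(kA) = 0.0051/(58.3×36.2) = 2.417×10^-6 K/W
R_mineral wool = L/(kA) = 0.1/(0.0333×36.2) = 0.08296 K/W
R_float glass = L/(kA) = 0.045/(0.91×36.2) = 0.001366 K/W
R_total = 0.08561 K/W
Q = ΔT / R_total = 20 / 0.08561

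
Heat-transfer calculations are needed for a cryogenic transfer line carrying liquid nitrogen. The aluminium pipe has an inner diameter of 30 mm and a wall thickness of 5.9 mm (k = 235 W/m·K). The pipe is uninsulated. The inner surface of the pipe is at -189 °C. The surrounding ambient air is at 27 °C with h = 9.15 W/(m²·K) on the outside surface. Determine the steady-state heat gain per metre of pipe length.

q′ ≈ 259 W/m

Cylindrical conduction, so R = ln(r₂/r₁)/(2πkL) per layer, in series:
R_aluminium pipe wall = ln(20.9/15)/(2π×235×1) = 2.246×10^-4 K/W
R_outer film = 1/(h_o·2πr_oL) = 1/(9.15×2π×0.0209×1) = 0.8322 K/W
R_total = 0.8325 K/W
Q = ΔT/R_total = 216/0.8325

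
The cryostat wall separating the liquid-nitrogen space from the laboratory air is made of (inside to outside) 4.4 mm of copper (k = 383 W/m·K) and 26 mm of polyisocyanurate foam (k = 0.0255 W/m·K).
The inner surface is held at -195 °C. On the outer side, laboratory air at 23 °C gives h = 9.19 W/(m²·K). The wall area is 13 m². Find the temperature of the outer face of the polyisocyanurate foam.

Treating each layer as a thermal resistance in series:
R_copper = L/(kA) = 0.0044/(383×13) = 8.837×10^-7 K/W
R_polyisocyanurate foam = L/(kA) = 0.026/(0.0255×13) = 0.07843 K/W
R_outer film = 1/(h_o·A) = 1/(9.19×13) = 0.00837 K/W
R_total = 0.0868 K/W;  Q = ΔT/R_total = 218/0.0868 = 2511 W
T_interface = T_inner + Q·ΣR(inner→interface) = -195 + 2510×0.07843

T ≈ 1.98 °C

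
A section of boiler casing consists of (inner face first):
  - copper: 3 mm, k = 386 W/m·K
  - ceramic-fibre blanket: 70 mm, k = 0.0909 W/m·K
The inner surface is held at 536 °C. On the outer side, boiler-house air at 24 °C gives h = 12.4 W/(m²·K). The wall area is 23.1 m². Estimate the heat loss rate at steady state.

Using the resistance-network approach (series):
R_copper = L/(kA) = 0.003/(386×23.1) = 3.365×10^-7 K/W
R_ceramic-fibre blanket = L/(kA) = 0.07/(0.0909×23.1) = 0.03334 K/W
R_outer film = 1/(h_o·A) = 1/(12.4×23.1) = 0.003491 K/W
R_total = 0.03683 K/W
Q = ΔT / R_total = 512 / 0.03683

Q ≈ 13900 W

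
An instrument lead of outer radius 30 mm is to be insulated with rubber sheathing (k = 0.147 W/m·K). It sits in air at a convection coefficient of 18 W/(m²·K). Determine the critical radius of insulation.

For a cylinder r_cr = k/h = 0.147/18
r_cr = 8.17 mm; since the bare radius (30 mm) is above r_cr, any added insulation will reduce heat loss.

r_cr ≈ 8.17 mm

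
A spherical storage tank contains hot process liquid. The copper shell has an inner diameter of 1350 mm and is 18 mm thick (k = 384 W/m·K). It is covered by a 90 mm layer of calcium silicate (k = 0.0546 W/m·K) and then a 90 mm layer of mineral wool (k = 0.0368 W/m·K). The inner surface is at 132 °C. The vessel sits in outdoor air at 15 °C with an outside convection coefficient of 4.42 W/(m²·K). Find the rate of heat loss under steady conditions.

Radial (spherical) resistances in series:
R_copper shell = (1/0.675 − 1/0.693)/(4π×384) = 7.974×10^-6 K/W
R_calcium silicate = (1/0.693 − 1/0.783)/(4π×0.0546) = 0.2417 K/W
R_mineral wool = (1/0.783 − 1/0.873)/(4π×0.0368) = 0.2847 K/W
R_outer film = 1/(h·4πr_o²) = 1/(4.42×4π×0.873²) = 0.02362 K/W
R_total = 0.5501 K/W
Q = ΔT/R_total = 117/0.5501

Q ≈ 213 W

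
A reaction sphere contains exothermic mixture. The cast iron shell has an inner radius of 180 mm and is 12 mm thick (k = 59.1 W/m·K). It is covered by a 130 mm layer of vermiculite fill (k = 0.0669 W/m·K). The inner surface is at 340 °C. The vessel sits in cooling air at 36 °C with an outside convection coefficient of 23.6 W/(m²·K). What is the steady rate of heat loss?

Spherical conduction: R = (1/r_in − 1/r_out)/(4πk) per layer; series-sum.
R_cast iron shell = (1/0.18 − 1/0.192)/(4π×59.1) = 4.675×10^-4 K/W
R_vermiculite fill = (1/0.192 − 1/0.322)/(4π×0.0669) = 2.501 K/W
R_outer film = 1/(h·4πr_o²) = 1/(23.6×4π×0.322²) = 0.03252 K/W
R_total = 2.534 K/W
Q = ΔT/R_total = 304/2.534

Q ≈ 120 W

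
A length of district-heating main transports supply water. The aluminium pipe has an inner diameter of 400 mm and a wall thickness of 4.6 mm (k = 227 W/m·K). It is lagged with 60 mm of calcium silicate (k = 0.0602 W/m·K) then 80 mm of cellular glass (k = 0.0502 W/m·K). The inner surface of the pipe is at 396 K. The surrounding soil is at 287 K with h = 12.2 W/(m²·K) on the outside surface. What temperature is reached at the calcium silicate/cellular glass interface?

T ≈ 348 K

Cylindrical conduction, so R = ln(r₂/r₁)/(2πkL) per layer, in series:
R_aluminium pipe wall = ln(204.6/200)/(2π×227×1) = 1.594×10^-5 K/W
R_calcium silicate = ln(264.6/204.6)/(2π×0.0602×1) = 0.6799 K/W
R_cellular glass = ln(344.6/264.6)/(2π×0.0502×1) = 0.8375 K/W
R_outer film = 1/(h_o·2πr_oL) = 1/(12.2×2π×0.3446×1) = 0.03786 K/W
R_total = 1.555 K/W
Q = ΔT/R_total = 109/1.555
Q = 70.1 W/m
T_interface = T_inner − Q·ΣR(inner→interface) = 396 − 70.1×0.6799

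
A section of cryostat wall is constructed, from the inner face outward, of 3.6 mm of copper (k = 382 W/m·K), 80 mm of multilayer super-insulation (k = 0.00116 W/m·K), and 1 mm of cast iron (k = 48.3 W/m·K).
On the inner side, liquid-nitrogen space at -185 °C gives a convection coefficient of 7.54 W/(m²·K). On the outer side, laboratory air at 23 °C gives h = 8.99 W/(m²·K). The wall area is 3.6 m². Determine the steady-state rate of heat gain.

Q ≈ 10.8 W

Using the resistance-network approach (series):
R_inner film = 1/(h_i·A) = 1/(7.54×3.6) = 0.03684 K/W
R_copper = L/(kA) = 0.0036/(382×3.6) = 2.618×10^-6 K/W
R_multilayer super-insulation = L/(kA) = 0.08/(0.00116×3.6) = 19.16 K/W
R_cast iron = L/(kA) = 0.001/(48.3×3.6) = 5.751×10^-6 K/W
R_outer film = 1/(h_o·A) = 1/(8.99×3.6) = 0.0309 K/W
R_total = 19.22 K/W
Q = ΔT / R_total = 208 / 19.22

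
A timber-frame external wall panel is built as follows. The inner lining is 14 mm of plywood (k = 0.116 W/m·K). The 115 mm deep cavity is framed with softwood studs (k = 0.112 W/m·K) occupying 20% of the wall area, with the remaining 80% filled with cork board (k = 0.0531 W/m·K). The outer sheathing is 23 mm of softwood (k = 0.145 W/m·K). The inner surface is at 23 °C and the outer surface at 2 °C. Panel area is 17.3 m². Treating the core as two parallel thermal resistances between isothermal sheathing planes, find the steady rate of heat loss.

Sheathing layers in series; stud and cavity paths in parallel between them.
R_inner = 0.014/(0.116×17.3) = 0.006976 K/W
R_stud  = 0.115/(0.112×0.2×17.3) = 0.2968 K/W
R_cav   = 0.115/(0.0531×0.8×17.3) = 0.1565 K/W
1/R_core = 1/R_stud + 1/R_cav → R_core = 0.1025 K/W
R_outer = 0.023/(0.145×17.3) = 0.009169 K/W
R_total = 0.1186 K/W
Q = ΔT/R_total = 21/0.1186

Q ≈ 177 W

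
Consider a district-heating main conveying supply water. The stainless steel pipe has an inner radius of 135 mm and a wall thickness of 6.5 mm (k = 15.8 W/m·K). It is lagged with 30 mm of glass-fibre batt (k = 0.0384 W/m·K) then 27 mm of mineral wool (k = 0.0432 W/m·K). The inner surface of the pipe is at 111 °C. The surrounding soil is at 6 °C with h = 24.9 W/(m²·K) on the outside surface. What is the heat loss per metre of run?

q′ ≈ 76.7 W/m

For a radial system each layer contributes R = ln(r_out/r_in)/(2πkL); films add R = 1/(hA).
R_stainless steel pipe wall = ln(141.5/135)/(2π×15.8×1) = 4.737×10^-4 K/W
R_glass-fibre batt = ln(171.5/141.5)/(2π×0.0384×1) = 0.7969 K/W
R_mineral wool = ln(198.5/171.5)/(2π×0.0432×1) = 0.5386 K/W
R_outer film = 1/(h_o·2πr_oL) = 1/(24.9×2π×0.1985×1) = 0.0322 K/W
R_total = 1.368 K/W
Q = ΔT/R_total = 105/1.368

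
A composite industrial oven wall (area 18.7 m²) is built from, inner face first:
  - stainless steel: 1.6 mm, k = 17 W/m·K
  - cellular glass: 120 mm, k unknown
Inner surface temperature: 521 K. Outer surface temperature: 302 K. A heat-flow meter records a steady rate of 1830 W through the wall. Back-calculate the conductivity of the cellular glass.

Thermal resistances in series:
R_stainless steel = L/(kA) = 0.0016/(17×18.7) = 5.033×10^-6 K/W
Sum of known resistances R_other = 5.033×10^-6 K/W
Total R = ΔT/Q = 219/1830 = 0.1197 K/W
R_cellular glass = R_total − R_other = 0.1197 K/W
k = L/(R·A) = 0.12/(0.1197×18.7)

k ≈ 0.0536 W/(m·K)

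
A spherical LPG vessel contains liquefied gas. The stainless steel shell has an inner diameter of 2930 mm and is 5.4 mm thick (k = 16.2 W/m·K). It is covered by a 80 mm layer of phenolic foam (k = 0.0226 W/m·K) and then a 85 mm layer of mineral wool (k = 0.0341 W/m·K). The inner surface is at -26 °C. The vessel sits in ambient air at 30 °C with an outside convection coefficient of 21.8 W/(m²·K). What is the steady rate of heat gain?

Q ≈ 276 W

Each spherical layer contributes R = (1/r_i − 1/r_o)/(4πk):
R_stainless steel shell = (1/1.465 − 1/1.4704)/(4π×16.2) = 1.231×10^-5 K/W
R_phenolic foam = (1/1.4704 − 1/1.5504)/(4π×0.0226) = 0.1236 K/W
R_mineral wool = (1/1.5504 − 1/1.6354)/(4π×0.0341) = 0.07823 K/W
R_outer film = 1/(h·4πr_o²) = 1/(21.8×4π×1.6354²) = 0.001365 K/W
R_total = 0.2032 K/W
Q = ΔT/R_total = 56/0.2032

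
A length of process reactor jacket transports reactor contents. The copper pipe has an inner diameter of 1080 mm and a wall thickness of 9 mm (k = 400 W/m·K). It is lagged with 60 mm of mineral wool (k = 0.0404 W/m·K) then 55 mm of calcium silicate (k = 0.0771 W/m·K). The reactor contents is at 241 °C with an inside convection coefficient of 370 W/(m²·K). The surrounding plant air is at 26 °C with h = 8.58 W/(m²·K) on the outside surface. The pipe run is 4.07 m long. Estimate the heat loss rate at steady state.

For a radial system each layer contributes R = ln(r_out/r_in)/(2πkL); films add R = 1/(hA).
R_inner film = 1/(h_i·2πr₁L) = 1/(370×2π×0.54×4.07) = 1.957×10^-4 K/W
R_copper pipe wall = ln(549/540)/(2π×400×4.07) = 1.616×10^-6 K/W
R_mineral wool = ln(609/549)/(2π×0.0404×4.07) = 0.1004 K/W
R_calcium silicate = ln(664/609)/(2π×0.0771×4.07) = 0.04385 K/W
R_outer film = 1/(h_o·2πr_oL) = 1/(8.58×2π×0.664×4.07) = 0.006864 K/W
R_total = 0.1513 K/W
Q = ΔT/R_total = 215/0.1513

Q ≈ 1420 W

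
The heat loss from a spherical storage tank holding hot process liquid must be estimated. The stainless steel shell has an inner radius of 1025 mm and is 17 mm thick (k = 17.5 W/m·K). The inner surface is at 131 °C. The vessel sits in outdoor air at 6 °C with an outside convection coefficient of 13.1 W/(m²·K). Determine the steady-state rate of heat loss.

Q ≈ 22100 W

Each spherical layer contributes R = (1/r_i − 1/r_o)/(4πk):
R_stainless steel shell = (1/1.025 − 1/1.042)/(4π×17.5) = 7.238×10^-5 K/W
R_outer film = 1/(h·4πr_o²) = 1/(13.1×4π×1.042²) = 0.005595 K/W
R_total = 0.005667 K/W
Q = ΔT/R_total = 125/0.005667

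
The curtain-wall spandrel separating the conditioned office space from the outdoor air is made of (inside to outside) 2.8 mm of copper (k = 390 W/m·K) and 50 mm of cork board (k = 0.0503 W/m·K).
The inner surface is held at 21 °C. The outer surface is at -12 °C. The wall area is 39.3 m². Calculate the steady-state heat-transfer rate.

Q ≈ 1300 W

Treating each layer as a thermal resistance in series:
R_copper = L/(kA) = 0.0028/(390×39.3) = 1.827×10^-7 K/W
R_cork board = L/(kA) = 0.05/(0.0503×39.3) = 0.02529 K/W
R_total = 0.02529 K/W
Q = ΔT / R_total = 33 / 0.02529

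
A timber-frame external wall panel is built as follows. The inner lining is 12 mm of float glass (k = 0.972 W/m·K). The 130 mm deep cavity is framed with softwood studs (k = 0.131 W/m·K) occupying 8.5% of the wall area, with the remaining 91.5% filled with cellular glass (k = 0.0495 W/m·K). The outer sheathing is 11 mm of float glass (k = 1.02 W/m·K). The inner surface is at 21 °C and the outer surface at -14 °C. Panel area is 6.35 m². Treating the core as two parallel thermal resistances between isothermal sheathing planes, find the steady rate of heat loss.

Q ≈ 95.5 W

Sheathing layers in series; stud and cavity paths in parallel between them.
R_inner = 0.012/(0.972×6.35) = 0.001944 K/W
R_stud  = 0.13/(0.131×0.085×6.35) = 1.839 K/W
R_cav   = 0.13/(0.0495×0.915×6.35) = 0.452 K/W
1/R_core = 1/R_stud + 1/R_cav → R_core = 0.3628 K/W
R_outer = 0.011/(1.02×6.35) = 0.001698 K/W
R_total = 0.3665 K/W
Q = ΔT/R_total = 35/0.3665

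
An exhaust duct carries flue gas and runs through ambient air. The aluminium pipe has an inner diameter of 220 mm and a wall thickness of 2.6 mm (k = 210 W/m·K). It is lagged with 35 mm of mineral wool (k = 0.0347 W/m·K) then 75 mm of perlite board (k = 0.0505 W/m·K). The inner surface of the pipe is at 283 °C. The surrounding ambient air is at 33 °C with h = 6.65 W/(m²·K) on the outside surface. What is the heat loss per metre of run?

Cylindrical conduction, so R = ln(r₂/r₁)/(2πkL) per layer, in series:
R_aluminium pipe wall = ln(112.6/110)/(2π×210×1) = 1.771×10^-5 K/W
R_mineral wool = ln(147.6/112.6)/(2π×0.0347×1) = 1.241 K/W
R_perlite board = ln(222.6/147.6)/(2π×0.0505×1) = 1.295 K/W
R_outer film = 1/(h_o·2πr_oL) = 1/(6.65×2π×0.2226×1) = 0.1075 K/W
R_total = 2.644 K/W
Q = ΔT/R_total = 250/2.644

q′ ≈ 94.6 W/m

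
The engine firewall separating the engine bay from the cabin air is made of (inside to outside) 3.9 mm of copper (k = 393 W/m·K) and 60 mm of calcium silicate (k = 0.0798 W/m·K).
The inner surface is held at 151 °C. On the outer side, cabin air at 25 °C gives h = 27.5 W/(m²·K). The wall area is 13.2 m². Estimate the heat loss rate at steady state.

Treating each layer as a thermal resistance in series:
R_copper = L/(kA) = 0.0039/(393×13.2) = 7.518×10^-7 K/W
R_calcium silicate = L/(kA) = 0.06/(0.0798×13.2) = 0.05696 K/W
R_outer film = 1/(h_o·A) = 1/(27.5×13.2) = 0.002755 K/W
R_total = 0.05972 K/W
Q = ΔT / R_total = 126 / 0.05972

Q ≈ 2110 W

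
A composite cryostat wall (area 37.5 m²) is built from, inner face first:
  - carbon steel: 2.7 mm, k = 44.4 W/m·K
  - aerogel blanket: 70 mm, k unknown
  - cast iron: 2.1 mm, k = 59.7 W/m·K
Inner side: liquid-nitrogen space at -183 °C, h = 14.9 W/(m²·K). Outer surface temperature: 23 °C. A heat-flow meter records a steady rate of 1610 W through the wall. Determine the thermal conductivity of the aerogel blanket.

Model the wall as resistances in series:
R_inner film = 1/(h_i·A) = 1/(14.9×37.5) = 0.00179 K/W
R_carbon steel = L/(kA) = 0.0027/(44.4×37.5) = 1.622×10^-6 K/W
R_cast iron = L/(kA) = 0.0021/(59.7×37.5) = 9.38×10^-7 K/W
Sum of known resistances R_other = 0.001792 K/W
Total R = ΔT/Q = 206/1610 = 0.128 K/W
R_aerogel blanket = R_total − R_other = 0.1262 K/W
k = L/(R·A) = 0.07/(0.1262×37.5)

k ≈ 0.0148 W/(m·K)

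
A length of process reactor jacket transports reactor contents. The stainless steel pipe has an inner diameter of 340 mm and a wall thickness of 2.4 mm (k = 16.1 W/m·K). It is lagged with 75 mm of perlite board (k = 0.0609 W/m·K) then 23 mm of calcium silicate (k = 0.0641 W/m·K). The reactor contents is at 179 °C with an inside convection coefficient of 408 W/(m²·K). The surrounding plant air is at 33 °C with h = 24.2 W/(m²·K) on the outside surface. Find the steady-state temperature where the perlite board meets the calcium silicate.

T ≈ 63 °C

Radial resistances (cylindrical: R_cond = ln(r_o/r_i)/(2πkL), R_conv = 1/(h·2πrL)):
R_inner film = 1/(h_i·2πr₁L) = 1/(408×2π×0.17×1) = 0.002295 K/W
R_stainless steel pipe wall = ln(172.4/170)/(2π×16.1×1) = 1.386×10^-4 K/W
R_perlite board = ln(247.4/172.4)/(2π×0.0609×1) = 0.9439 K/W
R_calcium silicate = ln(270.4/247.4)/(2π×0.0641×1) = 0.2207 K/W
R_outer film = 1/(h_o·2πr_oL) = 1/(24.2×2π×0.2704×1) = 0.02432 K/W
R_total = 1.191 K/W
Q = ΔT/R_total = 146/1.191
Q = 123 W/m
T_interface = T_inner − Q·ΣR(inner→interface) = 179 − 123×0.9464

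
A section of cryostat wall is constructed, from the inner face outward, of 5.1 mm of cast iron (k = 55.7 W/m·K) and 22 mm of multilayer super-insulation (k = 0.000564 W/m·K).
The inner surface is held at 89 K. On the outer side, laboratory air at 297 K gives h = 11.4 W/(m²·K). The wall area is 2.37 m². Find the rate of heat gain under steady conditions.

Model the wall as resistances in series:
R_cast iron = L/(kA) = 0.0051/(55.7×2.37) = 3.863×10^-5 K/W
R_multilayer super-insulation = L/(kA) = 0.022/(0.000564×2.37) = 16.46 K/W
R_outer film = 1/(h_o·A) = 1/(11.4×2.37) = 0.03701 K/W
R_total = 16.5 K/W
Q = ΔT / R_total = 208 / 16.5

Q ≈ 12.6 W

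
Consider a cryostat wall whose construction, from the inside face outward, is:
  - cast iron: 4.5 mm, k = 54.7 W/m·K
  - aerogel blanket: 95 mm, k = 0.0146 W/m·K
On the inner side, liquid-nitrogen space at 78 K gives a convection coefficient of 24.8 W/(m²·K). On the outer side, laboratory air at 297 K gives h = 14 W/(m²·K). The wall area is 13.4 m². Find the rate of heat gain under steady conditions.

Using the resistance-network approach (series):
R_inner film = 1/(h_i·A) = 1/(24.8×13.4) = 0.003009 K/W
R_cast iron = L/(kA) = 0.0045/(54.7×13.4) = 6.139×10^-6 K/W
R_aerogel blanket = L/(kA) = 0.095/(0.0146×13.4) = 0.4856 K/W
R_outer film = 1/(h_o·A) = 1/(14×13.4) = 0.00533 K/W
R_total = 0.4939 K/W
Q = ΔT / R_total = 219 / 0.4939

Q ≈ 443 W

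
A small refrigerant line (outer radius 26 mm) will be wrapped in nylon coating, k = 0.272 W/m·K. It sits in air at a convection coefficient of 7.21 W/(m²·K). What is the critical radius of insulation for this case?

r_cr ≈ 37.7 mm

For a cylinder r_cr = k/h = 0.272/7.21
r_cr = 37.7 mm; since the bare radius (26 mm) is below r_cr, adding a thin layer of insulation will *increase* heat loss.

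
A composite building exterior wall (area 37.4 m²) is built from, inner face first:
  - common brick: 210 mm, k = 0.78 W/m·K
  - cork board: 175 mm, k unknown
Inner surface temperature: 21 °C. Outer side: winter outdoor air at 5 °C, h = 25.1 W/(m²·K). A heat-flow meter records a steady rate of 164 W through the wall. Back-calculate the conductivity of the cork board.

Model the wall as resistances in series:
R_common brick = L/(kA) = 0.21/(0.78×37.4) = 0.007199 K/W
R_outer film = 1/(h_o·A) = 1/(25.1×37.4) = 0.001065 K/W
Sum of known resistances R_other = 0.008264 K/W
Total R = ΔT/Q = 16/164 = 0.09756 K/W
R_cork board = R_total − R_other = 0.0893 K/W
k = L/(R·A) = 0.175/(0.0893×37.4)

k ≈ 0.0524 W/(m·K)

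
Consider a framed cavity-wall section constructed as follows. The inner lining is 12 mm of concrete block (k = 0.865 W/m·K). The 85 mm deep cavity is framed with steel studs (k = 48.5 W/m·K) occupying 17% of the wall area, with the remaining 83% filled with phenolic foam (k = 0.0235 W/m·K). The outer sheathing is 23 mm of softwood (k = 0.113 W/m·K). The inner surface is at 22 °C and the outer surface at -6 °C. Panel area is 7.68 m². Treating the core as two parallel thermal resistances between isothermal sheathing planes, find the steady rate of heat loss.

Sheathing layers in series; stud and cavity paths in parallel between them.
R_inner = 0.012/(0.865×7.68) = 0.001806 K/W
R_stud  = 0.085/(48.5×0.17×7.68) = 0.001342 K/W
R_cav   = 0.085/(0.0235×0.83×7.68) = 0.5674 K/W
1/R_core = 1/R_stud + 1/R_cav → R_core = 0.001339 K/W
R_outer = 0.023/(0.113×7.68) = 0.0265 K/W
R_total = 0.02965 K/W
Q = ΔT/R_total = 28/0.02965

Q ≈ 944 W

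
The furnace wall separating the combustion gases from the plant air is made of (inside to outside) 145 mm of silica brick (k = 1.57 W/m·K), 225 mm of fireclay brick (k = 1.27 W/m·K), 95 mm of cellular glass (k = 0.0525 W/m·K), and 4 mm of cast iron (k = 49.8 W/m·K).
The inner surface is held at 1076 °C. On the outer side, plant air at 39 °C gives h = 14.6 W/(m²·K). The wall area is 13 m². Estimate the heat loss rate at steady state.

Q ≈ 6280 W

Treating each layer as a thermal resistance in series:
R_silica brick = L/(kA) = 0.145/(1.57×13) = 0.007104 K/W
R_fireclay brick = L/(kA) = 0.225/(1.27×13) = 0.01363 K/W
R_cellular glass = L/(kA) = 0.095/(0.0525×13) = 0.1392 K/W
R_cast iron = L/(kA) = 0.004/(49.8×13) = 6.179×10^-6 K/W
R_outer film = 1/(h_o·A) = 1/(14.6×13) = 0.005269 K/W
R_total = 0.1652 K/W
Q = ΔT / R_total = 1037 / 0.1652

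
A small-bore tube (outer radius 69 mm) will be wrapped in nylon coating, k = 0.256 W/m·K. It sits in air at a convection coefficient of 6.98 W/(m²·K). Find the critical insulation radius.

r_cr ≈ 36.7 mm

For a cylinder r_cr = k/h = 0.256/6.98
r_cr = 36.7 mm; since the bare radius (69 mm) is above r_cr, any added insulation will reduce heat loss.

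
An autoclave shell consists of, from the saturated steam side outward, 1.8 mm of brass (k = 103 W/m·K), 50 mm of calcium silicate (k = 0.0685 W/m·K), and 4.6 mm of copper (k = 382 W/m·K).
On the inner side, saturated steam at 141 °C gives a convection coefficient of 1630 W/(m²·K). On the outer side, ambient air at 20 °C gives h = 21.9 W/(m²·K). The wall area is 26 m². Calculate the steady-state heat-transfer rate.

Q ≈ 4050 W

Model the wall as resistances in series:
R_inner film = 1/(h_i·A) = 1/(1630×26) = 2.36×10^-5 K/W
R_brass = L/(kA) = 0.0018/(103×26) = 6.721×10^-7 K/W
R_calcium silicate = L/(kA) = 0.05/(0.0685×26) = 0.02807 K/W
R_copper = L/(kA) = 0.0046/(382×26) = 4.631×10^-7 K/W
R_outer film = 1/(h_o·A) = 1/(21.9×26) = 0.001756 K/W
R_total = 0.02986 K/W
Q = ΔT / R_total = 121 / 0.02986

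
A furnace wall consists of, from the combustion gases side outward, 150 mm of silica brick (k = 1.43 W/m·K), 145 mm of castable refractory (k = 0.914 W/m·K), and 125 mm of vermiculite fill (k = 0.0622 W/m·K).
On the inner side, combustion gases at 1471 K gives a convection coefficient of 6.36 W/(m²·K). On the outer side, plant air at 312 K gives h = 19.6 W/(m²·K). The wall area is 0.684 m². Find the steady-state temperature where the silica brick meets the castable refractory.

T ≈ 1350 K

Using the resistance-network approach (series):
R_inner film = 1/(h_i·A) = 1/(6.36×0.684) = 0.2299 K/W
R_silica brick = L/(kA) = 0.15/(1.43×0.684) = 0.1534 K/W
R_castable refractory = L/(kA) = 0.145/(0.914×0.684) = 0.2319 K/W
R_vermiculite fill = L/(kA) = 0.125/(0.0622×0.684) = 2.938 K/W
R_outer film = 1/(h_o·A) = 1/(19.6×0.684) = 0.07459 K/W
R_total = 3.628 K/W;  Q = ΔT/R_total = 1159/3.628 = 319.5 W
T_interface = T_inner − Q·ΣR(inner→interface) = 1471 − 319×0.3832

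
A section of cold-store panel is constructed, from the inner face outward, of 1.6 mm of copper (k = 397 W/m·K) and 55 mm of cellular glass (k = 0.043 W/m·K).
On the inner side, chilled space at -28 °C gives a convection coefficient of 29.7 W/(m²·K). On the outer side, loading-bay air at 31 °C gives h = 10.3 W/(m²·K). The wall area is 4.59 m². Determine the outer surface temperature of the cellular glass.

Thermal resistances in series:
R_inner film = 1/(h_i·A) = 1/(29.7×4.59) = 0.007336 K/W
R_copper = L/(kA) = 0.0016/(397×4.59) = 8.78×10^-7 K/W
R_cellular glass = L/(kA) = 0.055/(0.043×4.59) = 0.2787 K/W
R_outer film = 1/(h_o·A) = 1/(10.3×4.59) = 0.02115 K/W
R_total = 0.3072 K/W;  Q = ΔT/R_total = 59/0.3072 = 192.1 W
T_interface = T_inner + Q·ΣR(inner→interface) = -28 + 192×0.286

T ≈ 26.9 °C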